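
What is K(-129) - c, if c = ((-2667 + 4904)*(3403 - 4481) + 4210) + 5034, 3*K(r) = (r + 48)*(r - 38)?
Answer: 2406751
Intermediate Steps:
K(r) = (-38 + r)*(48 + r)/3 (K(r) = ((r + 48)*(r - 38))/3 = ((48 + r)*(-38 + r))/3 = ((-38 + r)*(48 + r))/3 = (-38 + r)*(48 + r)/3)
c = -2402242 (c = (2237*(-1078) + 4210) + 5034 = (-2411486 + 4210) + 5034 = -2407276 + 5034 = -2402242)
K(-129) - c = (-608 + (⅓)*(-129)² + (10/3)*(-129)) - 1*(-2402242) = (-608 + (⅓)*16641 - 430) + 2402242 = (-608 + 5547 - 430) + 2402242 = 4509 + 2402242 = 2406751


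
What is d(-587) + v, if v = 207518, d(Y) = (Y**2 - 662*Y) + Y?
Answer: 940094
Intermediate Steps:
d(Y) = Y**2 - 661*Y
d(-587) + v = -587*(-661 - 587) + 207518 = -587*(-1248) + 207518 = 732576 + 207518 = 940094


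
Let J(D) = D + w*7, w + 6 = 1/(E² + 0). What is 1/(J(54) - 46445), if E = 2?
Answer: -4/185725 ≈ -2.1537e-5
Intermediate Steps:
w = -23/4 (w = -6 + 1/(2² + 0) = -6 + 1/(4 + 0) = -6 + 1/4 = -6 + ¼ = -23/4 ≈ -5.7500)
J(D) = -161/4 + D (J(D) = D - 23/4*7 = D - 161/4 = -161/4 + D)
1/(J(54) - 46445) = 1/((-161/4 + 54) - 46445) = 1/(55/4 - 46445) = 1/(-185725/4) = -4/185725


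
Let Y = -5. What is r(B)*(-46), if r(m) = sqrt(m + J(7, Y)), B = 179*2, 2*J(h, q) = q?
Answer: -69*sqrt(158) ≈ -867.32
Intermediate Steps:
J(h, q) = q/2
B = 358
r(m) = sqrt(-5/2 + m) (r(m) = sqrt(m + (1/2)*(-5)) = sqrt(m - 5/2) = sqrt(-5/2 + m))
r(B)*(-46) = (sqrt(-10 + 4*358)/2)*(-46) = (sqrt(-10 + 1432)/2)*(-46) = (sqrt(1422)/2)*(-46) = ((3*sqrt(158))/2)*(-46) = (3*sqrt(158)/2)*(-46) = -69*sqrt(158)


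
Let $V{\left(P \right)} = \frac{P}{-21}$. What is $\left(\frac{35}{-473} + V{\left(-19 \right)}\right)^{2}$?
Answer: $\frac{68095504}{98664489} \approx 0.69017$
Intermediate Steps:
$V{\left(P \right)} = - \frac{P}{21}$ ($V{\left(P \right)} = P \left(- \frac{1}{21}\right) = - \frac{P}{21}$)
$\left(\frac{35}{-473} + V{\left(-19 \right)}\right)^{2} = \left(\frac{35}{-473} - - \frac{19}{21}\right)^{2} = \left(35 \left(- \frac{1}{473}\right) + \frac{19}{21}\right)^{2} = \left(- \frac{35}{473} + \frac{19}{21}\right)^{2} = \left(\frac{8252}{9933}\right)^{2} = \frac{68095504}{98664489}$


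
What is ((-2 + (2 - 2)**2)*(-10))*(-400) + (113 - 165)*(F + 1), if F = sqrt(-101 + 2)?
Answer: -8052 - 156*I*sqrt(11) ≈ -8052.0 - 517.39*I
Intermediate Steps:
F = 3*I*sqrt(11) (F = sqrt(-99) = 3*I*sqrt(11) ≈ 9.9499*I)
((-2 + (2 - 2)**2)*(-10))*(-400) + (113 - 165)*(F + 1) = ((-2 + (2 - 2)**2)*(-10))*(-400) + (113 - 165)*(3*I*sqrt(11) + 1) = ((-2 + 0**2)*(-10))*(-400) - 52*(1 + 3*I*sqrt(11)) = ((-2 + 0)*(-10))*(-400) + (-52 - 156*I*sqrt(11)) = -2*(-10)*(-400) + (-52 - 156*I*sqrt(11)) = 20*(-400) + (-52 - 156*I*sqrt(11)) = -8000 + (-52 - 156*I*sqrt(11)) = -8052 - 156*I*sqrt(11)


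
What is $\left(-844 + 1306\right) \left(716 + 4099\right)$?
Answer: $2224530$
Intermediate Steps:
$\left(-844 + 1306\right) \left(716 + 4099\right) = 462 \cdot 4815 = 2224530$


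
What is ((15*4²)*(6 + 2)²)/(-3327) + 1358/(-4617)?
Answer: -25145062/5120253 ≈ -4.9109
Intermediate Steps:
((15*4²)*(6 + 2)²)/(-3327) + 1358/(-4617) = ((15*16)*8²)*(-1/3327) + 1358*(-1/4617) = (240*64)*(-1/3327) - 1358/4617 = 15360*(-1/3327) - 1358/4617 = -5120/1109 - 1358/4617 = -25145062/5120253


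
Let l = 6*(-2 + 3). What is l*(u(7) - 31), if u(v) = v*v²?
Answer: 1872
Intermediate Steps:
u(v) = v³
l = 6 (l = 6*1 = 6)
l*(u(7) - 31) = 6*(7³ - 31) = 6*(343 - 31) = 6*312 = 1872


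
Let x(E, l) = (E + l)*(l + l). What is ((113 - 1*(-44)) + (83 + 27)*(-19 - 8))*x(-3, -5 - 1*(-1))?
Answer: -157528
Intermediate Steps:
x(E, l) = 2*l*(E + l) (x(E, l) = (E + l)*(2*l) = 2*l*(E + l))
((113 - 1*(-44)) + (83 + 27)*(-19 - 8))*x(-3, -5 - 1*(-1)) = ((113 - 1*(-44)) + (83 + 27)*(-19 - 8))*(2*(-5 - 1*(-1))*(-3 + (-5 - 1*(-1)))) = ((113 + 44) + 110*(-27))*(2*(-5 + 1)*(-3 + (-5 + 1))) = (157 - 2970)*(2*(-4)*(-3 - 4)) = -5626*(-4)*(-7) = -2813*56 = -157528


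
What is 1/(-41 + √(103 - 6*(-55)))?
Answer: -41/1248 - √433/1248 ≈ -0.049526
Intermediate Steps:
1/(-41 + √(103 - 6*(-55))) = 1/(-41 + √(103 + 330)) = 1/(-41 + √433)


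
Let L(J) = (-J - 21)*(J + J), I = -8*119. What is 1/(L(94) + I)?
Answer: -1/22572 ≈ -4.4303e-5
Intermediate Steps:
I = -952
L(J) = 2*J*(-21 - J) (L(J) = (-21 - J)*(2*J) = 2*J*(-21 - J))
1/(L(94) + I) = 1/(-2*94*(21 + 94) - 952) = 1/(-2*94*115 - 952) = 1/(-21620 - 952) = 1/(-22572) = -1/22572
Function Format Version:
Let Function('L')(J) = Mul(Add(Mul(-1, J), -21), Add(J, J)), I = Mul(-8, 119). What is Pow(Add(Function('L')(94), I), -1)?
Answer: Rational(-1, 22572) ≈ -4.4303e-5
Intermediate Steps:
I = -952
Function('L')(J) = Mul(2, J, Add(-21, Mul(-1, J))) (Function('L')(J) = Mul(Add(-21, Mul(-1, J)), Mul(2, J)) = Mul(2, J, Add(-21, Mul(-1, J))))
Pow(Add(Function('L')(94), I), -1) = Pow(Add(Mul(-2, 94, Add(21, 94)), -952), -1) = Pow(Add(Mul(-2, 94, 115), -952), -1) = Pow(Add(-21620, -952), -1) = Pow(-22572, -1) = Rational(-1, 22572)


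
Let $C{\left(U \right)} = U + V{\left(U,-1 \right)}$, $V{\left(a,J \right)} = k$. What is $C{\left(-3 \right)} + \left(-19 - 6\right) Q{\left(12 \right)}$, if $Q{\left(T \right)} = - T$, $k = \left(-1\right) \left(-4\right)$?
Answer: $301$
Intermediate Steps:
$k = 4$
$V{\left(a,J \right)} = 4$
$C{\left(U \right)} = 4 + U$ ($C{\left(U \right)} = U + 4 = 4 + U$)
$C{\left(-3 \right)} + \left(-19 - 6\right) Q{\left(12 \right)} = \left(4 - 3\right) + \left(-19 - 6\right) \left(\left(-1\right) 12\right) = 1 + \left(-19 - 6\right) \left(-12\right) = 1 - -300 = 1 + 300 = 301$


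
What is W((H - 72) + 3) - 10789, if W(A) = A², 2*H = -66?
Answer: -385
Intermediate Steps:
H = -33 (H = (½)*(-66) = -33)
W((H - 72) + 3) - 10789 = ((-33 - 72) + 3)² - 10789 = (-105 + 3)² - 10789 = (-102)² - 10789 = 10404 - 10789 = -385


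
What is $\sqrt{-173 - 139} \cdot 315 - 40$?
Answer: $-40 + 630 i \sqrt{78} \approx -40.0 + 5564.0 i$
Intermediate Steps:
$\sqrt{-173 - 139} \cdot 315 - 40 = \sqrt{-312} \cdot 315 - 40 = 2 i \sqrt{78} \cdot 315 - 40 = 630 i \sqrt{78} - 40 = -40 + 630 i \sqrt{78}$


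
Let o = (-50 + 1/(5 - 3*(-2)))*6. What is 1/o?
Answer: -11/3294 ≈ -0.0033394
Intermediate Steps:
o = -3294/11 (o = (-50 + 1/(5 + 6))*6 = (-50 + 1/11)*6 = -549/11*6 = -3294/11 ≈ -299.45)
1/o = 1/(-3294/11) = -11/3294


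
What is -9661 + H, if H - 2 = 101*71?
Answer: -2488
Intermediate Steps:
H = 7173 (H = 2 + 101*71 = 2 + 7171 = 7173)
-9661 + H = -9661 + 7173 = -2488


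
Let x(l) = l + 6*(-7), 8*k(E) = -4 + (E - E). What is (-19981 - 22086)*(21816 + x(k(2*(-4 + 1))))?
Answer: -1831891649/2 ≈ -9.1595e+8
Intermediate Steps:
k(E) = -½ (k(E) = (-4 + (E - E))/8 = (-4 + 0)/8 = (⅛)*(-4) = -½)
x(l) = -42 + l (x(l) = l - 42 = -42 + l)
(-19981 - 22086)*(21816 + x(k(2*(-4 + 1)))) = (-19981 - 22086)*(21816 + (-42 - ½)) = -42067*(21816 - 85/2) = -42067*43547/2 = -1831891649/2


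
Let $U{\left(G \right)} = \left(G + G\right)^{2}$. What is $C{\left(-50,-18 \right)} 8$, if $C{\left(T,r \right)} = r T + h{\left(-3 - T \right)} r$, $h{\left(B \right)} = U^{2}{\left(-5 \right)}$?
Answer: $-1432800$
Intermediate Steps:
$U{\left(G \right)} = 4 G^{2}$ ($U{\left(G \right)} = \left(2 G\right)^{2} = 4 G^{2}$)
$h{\left(B \right)} = 10000$ ($h{\left(B \right)} = \left(4 \left(-5\right)^{2}\right)^{2} = \left(4 \cdot 25\right)^{2} = 100^{2} = 10000$)
$C{\left(T,r \right)} = 10000 r + T r$ ($C{\left(T,r \right)} = r T + 10000 r = T r + 10000 r = 10000 r + T r$)
$C{\left(-50,-18 \right)} 8 = - 18 \left(10000 - 50\right) 8 = \left(-18\right) 9950 \cdot 8 = \left(-179100\right) 8 = -1432800$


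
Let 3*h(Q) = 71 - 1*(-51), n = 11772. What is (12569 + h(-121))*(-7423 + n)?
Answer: 164518321/3 ≈ 5.4839e+7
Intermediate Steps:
h(Q) = 122/3 (h(Q) = (71 - 1*(-51))/3 = (71 + 51)/3 = (⅓)*122 = 122/3)
(12569 + h(-121))*(-7423 + n) = (12569 + 122/3)*(-7423 + 11772) = (37829/3)*4349 = 164518321/3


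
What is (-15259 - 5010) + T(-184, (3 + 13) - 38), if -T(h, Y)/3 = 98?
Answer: -20563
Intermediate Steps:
T(h, Y) = -294 (T(h, Y) = -3*98 = -294)
(-15259 - 5010) + T(-184, (3 + 13) - 38) = (-15259 - 5010) - 294 = -20269 - 294 = -20563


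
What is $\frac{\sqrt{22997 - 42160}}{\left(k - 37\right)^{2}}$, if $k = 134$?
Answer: $\frac{i \sqrt{19163}}{9409} \approx 0.014713 i$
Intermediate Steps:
$\frac{\sqrt{22997 - 42160}}{\left(k - 37\right)^{2}} = \frac{\sqrt{22997 - 42160}}{\left(134 - 37\right)^{2}} = \frac{\sqrt{-19163}}{97^{2}} = \frac{i \sqrt{19163}}{9409}$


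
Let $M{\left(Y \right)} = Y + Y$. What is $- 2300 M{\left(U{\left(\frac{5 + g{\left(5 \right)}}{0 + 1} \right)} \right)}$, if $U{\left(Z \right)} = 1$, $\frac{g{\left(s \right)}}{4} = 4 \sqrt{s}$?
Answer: $-4600$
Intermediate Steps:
$g{\left(s \right)} = 16 \sqrt{s}$ ($g{\left(s \right)} = 4 \cdot 4 \sqrt{s} = 16 \sqrt{s}$)
$M{\left(Y \right)} = 2 Y$
$- 2300 M{\left(U{\left(\frac{5 + g{\left(5 \right)}}{0 + 1} \right)} \right)} = - 2300 \cdot 2 \cdot 1 = \left(-2300\right) 2 = -4600$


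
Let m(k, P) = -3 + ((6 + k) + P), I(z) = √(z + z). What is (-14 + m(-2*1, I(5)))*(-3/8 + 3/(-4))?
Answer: 117/8 - 9*√10/8 ≈ 11.067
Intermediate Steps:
I(z) = √2*√z (I(z) = √(2*z) = √2*√z)
m(k, P) = 3 + P + k (m(k, P) = -3 + (6 + P + k) = 3 + P + k)
(-14 + m(-2*1, I(5)))*(-3/8 + 3/(-4)) = (-14 + (3 + √2*√5 - 2*1))*(-3/8 + 3/(-4)) = (-14 + (3 + √10 - 2))*(-3*⅛ + 3*(-¼)) = (-14 + (1 + √10))*(-3/8 - ¾) = (-13 + √10)*(-9/8) = 117/8 - 9*√10/8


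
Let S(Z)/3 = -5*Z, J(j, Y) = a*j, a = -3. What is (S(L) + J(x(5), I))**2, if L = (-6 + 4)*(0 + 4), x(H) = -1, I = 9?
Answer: 15129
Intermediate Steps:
J(j, Y) = -3*j
L = -8 (L = -2*4 = -8)
S(Z) = -15*Z (S(Z) = 3*(-5*Z) = -15*Z)
(S(L) + J(x(5), I))**2 = (-15*(-8) - 3*(-1))**2 = (120 + 3)**2 = 123**2 = 15129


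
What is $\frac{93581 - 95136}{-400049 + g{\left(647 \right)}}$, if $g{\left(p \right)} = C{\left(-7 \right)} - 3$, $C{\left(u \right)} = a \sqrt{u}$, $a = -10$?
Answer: $\frac{155520215}{40010400851} - \frac{7775 i \sqrt{7}}{80020801702} \approx 0.003887 - 2.5707 \cdot 10^{-7} i$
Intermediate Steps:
$C{\left(u \right)} = - 10 \sqrt{u}$
$g{\left(p \right)} = -3 - 10 i \sqrt{7}$ ($g{\left(p \right)} = - 10 \sqrt{-7} - 3 = - 10 i \sqrt{7} - 3 = -3 - 10 i \sqrt{7}$)
$\frac{93581 - 95136}{-400049 + g{\left(647 \right)}} = \frac{93581 - 95136}{-400049 - \left(3 + 10 i \sqrt{7}\right)} = - \frac{1555}{-400052 - 10 i \sqrt{7}}$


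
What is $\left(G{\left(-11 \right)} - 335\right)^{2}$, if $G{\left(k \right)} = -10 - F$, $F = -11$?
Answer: $111556$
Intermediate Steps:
$G{\left(k \right)} = 1$ ($G{\left(k \right)} = -10 - -11 = -10 + 11 = 1$)
$\left(G{\left(-11 \right)} - 335\right)^{2} = \left(1 - 335\right)^{2} = \left(-334\right)^{2} = 111556$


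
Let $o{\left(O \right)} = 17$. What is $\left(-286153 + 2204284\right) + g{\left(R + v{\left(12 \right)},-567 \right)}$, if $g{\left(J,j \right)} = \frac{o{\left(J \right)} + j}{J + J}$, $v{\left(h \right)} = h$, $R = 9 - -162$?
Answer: $\frac{351017698}{183} \approx 1.9181 \cdot 10^{6}$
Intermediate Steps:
$R = 171$ ($R = 9 + 162 = 171$)
$g{\left(J,j \right)} = \frac{17 + j}{2 J}$ ($g{\left(J,j \right)} = \frac{17 + j}{J + J} = \frac{17 + j}{2 J}$)
$\left(-286153 + 2204284\right) + g{\left(R + v{\left(12 \right)},-567 \right)} = \left(-286153 + 2204284\right) + \frac{17 - 567}{2 \left(171 + 12\right)} = 1918131 + \frac{1}{2} \cdot \frac{1}{183} \left(-550\right) = 1918131 - \frac{275}{183} = \frac{351017698}{183}$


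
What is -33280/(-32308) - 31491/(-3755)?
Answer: 285594407/30329135 ≈ 9.4165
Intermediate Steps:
-33280/(-32308) - 31491/(-3755) = -33280*(-1/32308) - 31491*(-1/3755) = 8320/8077 + 31491/3755 = 285594407/30329135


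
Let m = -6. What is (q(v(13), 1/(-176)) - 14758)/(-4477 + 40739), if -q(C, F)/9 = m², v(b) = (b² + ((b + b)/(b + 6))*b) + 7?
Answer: -7541/18131 ≈ -0.41592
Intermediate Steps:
v(b) = 7 + b² + 2*b²/(6 + b) (v(b) = (b² + ((2*b)/(6 + b))*b) + 7 = (b² + (2*b/(6 + b))*b) + 7 = (b² + 2*b²/(6 + b)) + 7 = 7 + b² + 2*b²/(6 + b))
q(C, F) = -324 (q(C, F) = -9*(-6)² = -9*36 = -324)
(q(v(13), 1/(-176)) - 14758)/(-4477 + 40739) = (-324 - 14758)/(-4477 + 40739) = -15082/36262 = -15082*1/36262 = -7541/18131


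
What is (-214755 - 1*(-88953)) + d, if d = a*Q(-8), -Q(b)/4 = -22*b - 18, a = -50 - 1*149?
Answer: -34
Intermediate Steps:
a = -199 (a = -50 - 149 = -199)
Q(b) = 72 + 88*b (Q(b) = -4*(-22*b - 18) = -4*(-18 - 22*b) = 72 + 88*b)
d = 125768 (d = -199*(72 + 88*(-8)) = -199*(72 - 704) = -199*(-632) = 125768)
(-214755 - 1*(-88953)) + d = (-214755 - 1*(-88953)) + 125768 = (-214755 + 88953) + 125768 = -125802 + 125768 = -34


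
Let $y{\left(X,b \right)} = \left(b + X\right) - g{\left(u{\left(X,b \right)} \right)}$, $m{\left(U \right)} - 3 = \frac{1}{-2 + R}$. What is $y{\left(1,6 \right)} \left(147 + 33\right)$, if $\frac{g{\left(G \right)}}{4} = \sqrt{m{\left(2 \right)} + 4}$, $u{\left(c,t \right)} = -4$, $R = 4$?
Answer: $1260 - 360 \sqrt{30} \approx -711.8$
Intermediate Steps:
$m{\left(U \right)} = \frac{7}{2}$ ($m{\left(U \right)} = 3 + \frac{1}{-2 + 4} = 3 + \frac{1}{2} = \frac{7}{2}$)
$g{\left(G \right)} = 2 \sqrt{30}$ ($g{\left(G \right)} = 4 \sqrt{\frac{7}{2} + 4} = 4 \sqrt{\frac{15}{2}} = 4 \frac{\sqrt{30}}{2} = 2 \sqrt{30}$)
$y{\left(X,b \right)} = X + b - 2 \sqrt{30}$ ($y{\left(X,b \right)} = \left(b + X\right) - 2 \sqrt{30} = \left(X + b\right) - 2 \sqrt{30} = X + b - 2 \sqrt{30}$)
$y{\left(1,6 \right)} \left(147 + 33\right) = \left(1 + 6 - 2 \sqrt{30}\right) \left(147 + 33\right) = \left(7 - 2 \sqrt{30}\right) 180 = 1260 - 360 \sqrt{30}$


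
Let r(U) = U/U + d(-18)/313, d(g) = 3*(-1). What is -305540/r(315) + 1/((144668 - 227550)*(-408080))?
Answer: -323458035612877089/1048497083360 ≈ -3.0850e+5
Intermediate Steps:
d(g) = -3
r(U) = 310/313 (r(U) = U/U - 3/313 = 1 - 3*1/313 = 1 - 3/313 = 310/313)
-305540/r(315) + 1/((144668 - 227550)*(-408080)) = -305540/310/313 + 1/((144668 - 227550)*(-408080)) = -305540*313/310 - 1/408080/(-82882) = -9563402/31 - 1/82882*(-1/408080) = -9563402/31 + 1/33822486560 = -323458035612877089/1048497083360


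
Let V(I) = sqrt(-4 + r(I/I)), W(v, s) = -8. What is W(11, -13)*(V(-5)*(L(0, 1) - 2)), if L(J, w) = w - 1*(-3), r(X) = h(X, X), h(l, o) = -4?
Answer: -32*I*sqrt(2) ≈ -45.255*I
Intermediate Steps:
r(X) = -4
L(J, w) = 3 + w (L(J, w) = w + 3 = 3 + w)
V(I) = 2*I*sqrt(2) (V(I) = sqrt(-4 - 4) = sqrt(-8) = 2*I*sqrt(2))
W(11, -13)*(V(-5)*(L(0, 1) - 2)) = -8*2*I*sqrt(2)*((3 + 1) - 2) = -8*2*I*sqrt(2)*(4 - 2) = -8*2*I*sqrt(2)*2 = -32*I*sqrt(2)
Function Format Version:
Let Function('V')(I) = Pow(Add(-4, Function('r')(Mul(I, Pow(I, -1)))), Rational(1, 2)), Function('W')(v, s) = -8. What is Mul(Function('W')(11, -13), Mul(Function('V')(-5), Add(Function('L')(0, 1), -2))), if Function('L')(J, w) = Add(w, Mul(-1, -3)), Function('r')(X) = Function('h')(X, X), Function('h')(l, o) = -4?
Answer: Mul(-32, I, Pow(2, Rational(1, 2))) ≈ Mul(-45.255, I)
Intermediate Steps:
Function('r')(X) = -4
Function('L')(J, w) = Add(3, w) (Function('L')(J, w) = Add(w, 3) = Add(3, w))
Function('V')(I) = Mul(2, I, Pow(2, Rational(1, 2))) (Function('V')(I) = Pow(Add(-4, -4), Rational(1, 2)) = Pow(-8, Rational(1, 2)) = Mul(2, I, Pow(2, Rational(1, 2))))
Mul(Function('W')(11, -13), Mul(Function('V')(-5), Add(Function('L')(0, 1), -2))) = Mul(-8, Mul(Mul(2, I, Pow(2, Rational(1, 2))), Add(Add(3, 1), -2))) = Mul(-8, Mul(Mul(2, I, Pow(2, Rational(1, 2))), Add(4, -2))) = Mul(-8, Mul(Mul(2, I, Pow(2, Rational(1, 2))), 2)) = Mul(-8, Mul(4, I, Pow(2, Rational(1, 2)))) = Mul(-32, I, Pow(2, Rational(1, 2)))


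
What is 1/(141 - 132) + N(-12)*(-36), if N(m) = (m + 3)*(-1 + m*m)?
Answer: 416989/9 ≈ 46332.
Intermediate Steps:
N(m) = (-1 + m²)*(3 + m) (N(m) = (3 + m)*(-1 + m²) = (-1 + m²)*(3 + m))
1/(141 - 132) + N(-12)*(-36) = 1/(141 - 132) + (-3 + (-12)³ - 1*(-12) + 3*(-12)²)*(-36) = 1/9 + (-3 - 1728 + 12 + 3*144)*(-36) = ⅑ + (-3 - 1728 + 12 + 432)*(-36) = ⅑ - 1287*(-36) = ⅑ + 46332 = 416989/9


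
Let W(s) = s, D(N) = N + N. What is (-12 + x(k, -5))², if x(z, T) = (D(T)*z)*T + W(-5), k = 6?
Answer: 80089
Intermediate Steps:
D(N) = 2*N
x(z, T) = -5 + 2*z*T² (x(z, T) = ((2*T)*z)*T - 5 = (2*T*z)*T - 5 = 2*z*T² - 5 = -5 + 2*z*T²)
(-12 + x(k, -5))² = (-12 + (-5 + 2*6*(-5)²))² = (-12 + (-5 + 2*6*25))² = (-12 + (-5 + 300))² = (-12 + 295)² = 283² = 80089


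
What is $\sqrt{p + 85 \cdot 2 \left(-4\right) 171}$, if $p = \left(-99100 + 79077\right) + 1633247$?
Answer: $4 \sqrt{93559} \approx 1223.5$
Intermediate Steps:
$p = 1613224$ ($p = -20023 + 1633247 = 1613224$)
$\sqrt{p + 85 \cdot 2 \left(-4\right) 171} = \sqrt{1613224 + 85 \cdot 2 \left(-4\right) 171} = \sqrt{1613224 + 85 \left(-8\right) 171} = \sqrt{1613224 - 116280} = \sqrt{1496944} = 4 \sqrt{93559}$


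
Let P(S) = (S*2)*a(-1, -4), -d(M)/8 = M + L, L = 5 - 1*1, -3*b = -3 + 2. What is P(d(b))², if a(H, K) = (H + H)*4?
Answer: 2768896/9 ≈ 3.0766e+5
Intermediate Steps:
a(H, K) = 8*H (a(H, K) = (2*H)*4 = 8*H)
b = ⅓ (b = -(-3 + 2)/3 = -⅓*(-1) = ⅓ ≈ 0.33333)
L = 4 (L = 5 - 1 = 4)
d(M) = -32 - 8*M (d(M) = -8*(M + 4) = -8*(4 + M) = -32 - 8*M)
P(S) = -16*S (P(S) = (S*2)*(8*(-1)) = (2*S)*(-8) = -16*S)
P(d(b))² = (-16*(-32 - 8*⅓))² = (-16*(-32 - 8/3))² = (-16*(-104/3))² = (1664/3)² = 2768896/9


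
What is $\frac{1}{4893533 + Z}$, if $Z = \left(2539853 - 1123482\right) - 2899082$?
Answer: $\frac{1}{3410822} \approx 2.9318 \cdot 10^{-7}$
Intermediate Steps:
$Z = -1482711$ ($Z = 1416371 - 2899082 = -1482711$)
$\frac{1}{4893533 + Z} = \frac{1}{4893533 - 1482711} = \frac{1}{3410822}$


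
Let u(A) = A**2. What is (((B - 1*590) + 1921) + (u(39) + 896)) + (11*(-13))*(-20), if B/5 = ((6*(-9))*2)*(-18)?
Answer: 16328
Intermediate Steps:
B = 9720 (B = 5*(((6*(-9))*2)*(-18)) = 5*(-54*2*(-18)) = 5*(-108*(-18)) = 5*1944 = 9720)
(((B - 1*590) + 1921) + (u(39) + 896)) + (11*(-13))*(-20) = (((9720 - 1*590) + 1921) + (39**2 + 896)) + (11*(-13))*(-20) = (((9720 - 590) + 1921) + (1521 + 896)) - 143*(-20) = ((9130 + 1921) + 2417) + 2860 = (11051 + 2417) + 2860 = 13468 + 2860 = 16328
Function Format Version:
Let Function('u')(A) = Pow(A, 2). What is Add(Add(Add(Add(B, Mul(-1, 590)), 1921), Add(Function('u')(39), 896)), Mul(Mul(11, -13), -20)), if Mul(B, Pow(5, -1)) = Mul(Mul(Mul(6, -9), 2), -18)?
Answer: 16328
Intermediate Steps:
B = 9720 (B = Mul(5, Mul(Mul(Mul(6, -9), 2), -18)) = Mul(5, Mul(Mul(-54, 2), -18)) = Mul(5, Mul(-108, -18)) = Mul(5, 1944) = 9720)
Add(Add(Add(Add(B, Mul(-1, 590)), 1921), Add(Function('u')(39), 896)), Mul(Mul(11, -13), -20)) = Add(Add(Add(Add(9720, Mul(-1, 590)), 1921), Add(Pow(39, 2), 896)), Mul(Mul(11, -13), -20)) = Add(Add(Add(Add(9720, -590), 1921), Add(1521, 896)), Mul(-143, -20)) = Add(Add(Add(9130, 1921), 2417), 2860) = Add(Add(11051, 2417), 2860) = Add(13468, 2860) = 16328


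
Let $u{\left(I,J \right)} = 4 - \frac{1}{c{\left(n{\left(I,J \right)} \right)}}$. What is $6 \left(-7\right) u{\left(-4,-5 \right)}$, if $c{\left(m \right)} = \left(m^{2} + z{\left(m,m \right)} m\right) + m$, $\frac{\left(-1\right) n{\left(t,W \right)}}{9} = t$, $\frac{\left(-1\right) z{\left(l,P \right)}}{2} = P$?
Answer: $- \frac{5041}{30} \approx -168.03$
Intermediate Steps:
$z{\left(l,P \right)} = - 2 P$
$n{\left(t,W \right)} = - 9 t$
$c{\left(m \right)} = m - m^{2}$ ($c{\left(m \right)} = \left(m^{2} + - 2 m m\right) + m = \left(m^{2} - 2 m^{2}\right) + m = - m^{2} + m = m - m^{2}$)
$u{\left(I,J \right)} = 4 + \frac{1}{9 I \left(1 + 9 I\right)}$ ($u{\left(I,J \right)} = 4 - \frac{1}{- 9 I \left(1 - - 9 I\right)} = 4 - \frac{1}{- 9 I \left(1 + 9 I\right)} = 4 - \frac{1}{\left(-9\right) I \left(1 + 9 I\right)} = 4 - - \frac{1}{9 I \left(1 + 9 I\right)} = 4 + \frac{1}{9 I \left(1 + 9 I\right)}$)
$6 \left(-7\right) u{\left(-4,-5 \right)} = 6 \left(-7\right) \frac{1 + 36 \left(-4\right) \left(1 + 9 \left(-4\right)\right)}{9 \left(-4\right) \left(1 + 9 \left(-4\right)\right)} = - 42 \cdot \frac{1}{9} \left(- \frac{1}{4}\right) \frac{1}{1 - 36} \left(1 + 36 \left(-4\right) \left(1 - 36\right)\right) = - 42 \cdot \frac{1}{9} \left(- \frac{1}{4}\right) \frac{1}{-35} \left(1 + 36 \left(-4\right) \left(-35\right)\right) = - 42 \cdot \frac{1}{9} \left(- \frac{1}{4}\right) \left(- \frac{1}{35}\right) \left(1 + 5040\right) = - 42 \cdot \frac{1}{9} \left(- \frac{1}{4}\right) \left(- \frac{1}{35}\right) 5041 = \left(-42\right) \frac{5041}{1260} = - \frac{5041}{30}$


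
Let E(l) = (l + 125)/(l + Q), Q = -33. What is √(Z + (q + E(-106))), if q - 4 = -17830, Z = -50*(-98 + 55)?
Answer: I*√302878637/139 ≈ 125.2*I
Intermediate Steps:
Z = 2150 (Z = -50*(-43) = 2150)
q = -17826 (q = 4 - 17830 = -17826)
E(l) = (125 + l)/(-33 + l) (E(l) = (l + 125)/(l - 33) = (125 + l)/(-33 + l))
√(Z + (q + E(-106))) = √(2150 + (-17826 + (125 - 106)/(-33 - 106))) = √(2150 + (-17826 + 19/(-139))) = √(2150 + (-17826 - 1/139*19)) = √(2150 + (-17826 - 19/139)) = √(2150 - 2477833/139) = √(-2178983/139) = I*√302878637/139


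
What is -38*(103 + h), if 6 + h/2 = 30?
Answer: -5738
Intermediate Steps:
h = 48 (h = -12 + 2*30 = -12 + 60 = 48)
-38*(103 + h) = -38*(103 + 48) = -38*151 = -5738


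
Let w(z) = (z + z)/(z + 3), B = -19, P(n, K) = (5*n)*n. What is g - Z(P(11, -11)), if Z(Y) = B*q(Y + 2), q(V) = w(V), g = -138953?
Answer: -42369132/305 ≈ -1.3892e+5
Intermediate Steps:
P(n, K) = 5*n**2
w(z) = 2*z/(3 + z) (w(z) = (2*z)/(3 + z) = 2*z/(3 + z))
q(V) = 2*V/(3 + V)
Z(Y) = -38*(2 + Y)/(5 + Y) (Z(Y) = -38*(Y + 2)/(3 + (Y + 2)) = -38*(2 + Y)/(3 + (2 + Y)) = -38*(2 + Y)/(5 + Y))
g - Z(P(11, -11)) = -138953 - 38*(-2 - 5*11**2)/(5 + 5*11**2) = -138953 - 38*(-2 - 5*121)/(5 + 5*121) = -138953 - 38*(-2 - 1*605)/(5 + 605) = -138953 - 38*(-2 - 605)/610 = -138953 - 38*(-607)/610 = -138953 - 1*(-11533/305) = -138953 + 11533/305 = -42369132/305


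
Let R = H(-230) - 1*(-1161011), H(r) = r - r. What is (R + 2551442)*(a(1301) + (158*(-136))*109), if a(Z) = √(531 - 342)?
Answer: -8695277716976 + 11137359*√21 ≈ -8.6952e+12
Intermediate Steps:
H(r) = 0
a(Z) = 3*√21 (a(Z) = √189 = 3*√21)
R = 1161011 (R = 0 - 1*(-1161011) = 0 + 1161011 = 1161011)
(R + 2551442)*(a(1301) + (158*(-136))*109) = (1161011 + 2551442)*(3*√21 + (158*(-136))*109) = 3712453*(3*√21 - 21488*109) = 3712453*(3*√21 - 2342192) = 3712453*(-2342192 + 3*√21) = -8695277716976 + 11137359*√21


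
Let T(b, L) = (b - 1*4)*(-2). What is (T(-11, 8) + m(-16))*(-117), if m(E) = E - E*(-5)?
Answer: 7722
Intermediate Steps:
m(E) = 6*E (m(E) = E - (-5)*E = E + 5*E = 6*E)
T(b, L) = 8 - 2*b (T(b, L) = (b - 4)*(-2) = (-4 + b)*(-2) = 8 - 2*b)
(T(-11, 8) + m(-16))*(-117) = ((8 - 2*(-11)) + 6*(-16))*(-117) = ((8 + 22) - 96)*(-117) = (30 - 96)*(-117) = -66*(-117) = 7722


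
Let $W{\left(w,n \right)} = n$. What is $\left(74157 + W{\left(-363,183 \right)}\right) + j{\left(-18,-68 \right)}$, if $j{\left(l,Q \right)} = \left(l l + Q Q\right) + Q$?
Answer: $79220$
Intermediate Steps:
$j{\left(l,Q \right)} = Q + Q^{2} + l^{2}$ ($j{\left(l,Q \right)} = \left(l^{2} + Q^{2}\right) + Q = \left(Q^{2} + l^{2}\right) + Q = Q + Q^{2} + l^{2}$)
$\left(74157 + W{\left(-363,183 \right)}\right) + j{\left(-18,-68 \right)} = \left(74157 + 183\right) + \left(-68 + \left(-68\right)^{2} + \left(-18\right)^{2}\right) = 74340 + \left(-68 + 4624 + 324\right) = 74340 + 4880 = 79220$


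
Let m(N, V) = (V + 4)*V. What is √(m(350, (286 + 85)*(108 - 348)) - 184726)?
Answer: √7927580714 ≈ 89037.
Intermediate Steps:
m(N, V) = V*(4 + V) (m(N, V) = (4 + V)*V = V*(4 + V))
√(m(350, (286 + 85)*(108 - 348)) - 184726) = √(((286 + 85)*(108 - 348))*(4 + (286 + 85)*(108 - 348)) - 184726) = √((371*(-240))*(4 + 371*(-240)) - 184726) = √(-89040*(4 - 89040) - 184726) = √(-89040*(-89036) - 184726) = √(7927765440 - 184726) = √7927580714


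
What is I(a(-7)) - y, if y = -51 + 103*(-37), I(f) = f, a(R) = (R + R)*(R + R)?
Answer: 4058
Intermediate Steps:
a(R) = 4*R² (a(R) = (2*R)*(2*R) = 4*R²)
y = -3862 (y = -51 - 3811 = -3862)
I(a(-7)) - y = 4*(-7)² - 1*(-3862) = 4*49 + 3862 = 196 + 3862 = 4058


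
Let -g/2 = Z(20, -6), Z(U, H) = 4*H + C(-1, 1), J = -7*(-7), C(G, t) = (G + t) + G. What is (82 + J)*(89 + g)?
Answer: 18209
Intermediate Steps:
C(G, t) = t + 2*G
J = 49
Z(U, H) = -1 + 4*H (Z(U, H) = 4*H + (1 + 2*(-1)) = 4*H + (1 - 2) = 4*H - 1 = -1 + 4*H)
g = 50 (g = -2*(-1 + 4*(-6)) = -2*(-1 - 24) = -2*(-25) = 50)
(82 + J)*(89 + g) = (82 + 49)*(89 + 50) = 131*139 = 18209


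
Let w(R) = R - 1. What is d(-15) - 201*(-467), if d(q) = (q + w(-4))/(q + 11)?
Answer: 93872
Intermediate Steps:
w(R) = -1 + R
d(q) = (-5 + q)/(11 + q) (d(q) = (q + (-1 - 4))/(q + 11) = (q - 5)/(11 + q) = (-5 + q)/(11 + q))
d(-15) - 201*(-467) = (-5 - 15)/(11 - 15) - 201*(-467) = -20/(-4) + 93867 = -¼*(-20) + 93867 = 5 + 93867 = 93872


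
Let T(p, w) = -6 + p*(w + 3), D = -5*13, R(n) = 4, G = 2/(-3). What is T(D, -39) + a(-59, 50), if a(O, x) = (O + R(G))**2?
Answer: 5359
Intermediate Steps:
G = -2/3 (G = 2*(-1/3) = -2/3 ≈ -0.66667)
D = -65
T(p, w) = -6 + p*(3 + w)
a(O, x) = (4 + O)**2 (a(O, x) = (O + 4)**2 = (4 + O)**2)
T(D, -39) + a(-59, 50) = (-6 + 3*(-65) - 65*(-39)) + (4 - 59)**2 = (-6 - 195 + 2535) + (-55)**2 = 2334 + 3025 = 5359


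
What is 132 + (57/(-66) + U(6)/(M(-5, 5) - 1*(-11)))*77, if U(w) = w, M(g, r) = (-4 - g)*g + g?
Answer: 1055/2 ≈ 527.50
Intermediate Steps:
M(g, r) = g + g*(-4 - g) (M(g, r) = g*(-4 - g) + g = g + g*(-4 - g))
132 + (57/(-66) + U(6)/(M(-5, 5) - 1*(-11)))*77 = 132 + (57/(-66) + 6/(-1*(-5)*(3 - 5) - 1*(-11)))*77 = 132 + (57*(-1/66) + 6/(-1*(-5)*(-2) + 11))*77 = 132 + (-19/22 + 6/(-10 + 11))*77 = 132 + (-19/22 + 6/1)*77 = 132 + (-19/22 + 6*1)*77 = 132 + (-19/22 + 6)*77 = 132 + (113/22)*77 = 132 + 791/2 = 1055/2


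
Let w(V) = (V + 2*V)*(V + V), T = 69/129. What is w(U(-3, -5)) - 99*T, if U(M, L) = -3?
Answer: 45/43 ≈ 1.0465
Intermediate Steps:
T = 23/43 (T = 69*(1/129) = 23/43 ≈ 0.53488)
w(V) = 6*V² (w(V) = (3*V)*(2*V) = 6*V²)
w(U(-3, -5)) - 99*T = 6*(-3)² - 99*23/43 = 6*9 - 2277/43 = 54 - 2277/43 = 45/43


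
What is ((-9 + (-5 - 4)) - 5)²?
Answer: 529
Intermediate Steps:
((-9 + (-5 - 4)) - 5)² = ((-9 - 9) - 5)² = (-18 - 5)² = (-23)² = 529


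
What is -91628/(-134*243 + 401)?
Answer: 91628/32161 ≈ 2.8490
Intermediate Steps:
-91628/(-134*243 + 401) = -91628/(-32562 + 401) = -91628/(-32161) = -91628*(-1/32161) = 91628/32161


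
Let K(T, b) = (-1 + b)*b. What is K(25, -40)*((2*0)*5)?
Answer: 0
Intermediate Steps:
K(T, b) = b*(-1 + b)
K(25, -40)*((2*0)*5) = (-40*(-1 - 40))*((2*0)*5) = (-40*(-41))*(0*5) = 1640*0 = 0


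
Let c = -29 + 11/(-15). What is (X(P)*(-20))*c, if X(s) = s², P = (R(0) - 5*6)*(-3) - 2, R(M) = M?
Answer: 13815296/3 ≈ 4.6051e+6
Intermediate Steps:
c = -446/15 (c = -29 + 11*(-1/15) = -29 - 11/15 = -446/15 ≈ -29.733)
P = 88 (P = (0 - 5*6)*(-3) - 2 = (0 - 30)*(-3) - 2 = -30*(-3) - 2 = 90 - 2 = 88)
(X(P)*(-20))*c = (88²*(-20))*(-446/15) = (7744*(-20))*(-446/15) = -154880*(-446/15) = 13815296/3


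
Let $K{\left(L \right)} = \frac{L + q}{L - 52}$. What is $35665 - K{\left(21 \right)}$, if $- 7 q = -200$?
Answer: $\frac{7739652}{217} \approx 35667.0$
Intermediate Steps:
$q = \frac{200}{7}$ ($q = \left(- \frac{1}{7}\right) \left(-200\right) = \frac{200}{7} \approx 28.571$)
$K{\left(L \right)} = \frac{\frac{200}{7} + L}{-52 + L}$ ($K{\left(L \right)} = \frac{L + \frac{200}{7}}{L - 52} = \frac{\frac{200}{7} + L}{-52 + L}$)
$35665 - K{\left(21 \right)} = 35665 - \frac{\frac{200}{7} + 21}{-52 + 21} = 35665 - \frac{1}{-31} \cdot \frac{347}{7} = 35665 - \left(- \frac{1}{31}\right) \frac{347}{7} = 35665 - - \frac{347}{217} = 35665 + \frac{347}{217} = \frac{7739652}{217}$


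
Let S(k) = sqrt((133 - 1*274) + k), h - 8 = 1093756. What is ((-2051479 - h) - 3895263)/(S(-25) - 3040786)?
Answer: 10704336038858/4623189748981 + 3520253*I*sqrt(166)/4623189748981 ≈ 2.3154 + 9.8104e-6*I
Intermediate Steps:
h = 1093764 (h = 8 + 1093756 = 1093764)
S(k) = sqrt(-141 + k) (S(k) = sqrt((133 - 274) + k) = sqrt(-141 + k))
((-2051479 - h) - 3895263)/(S(-25) - 3040786) = ((-2051479 - 1*1093764) - 3895263)/(sqrt(-141 - 25) - 3040786) = ((-2051479 - 1093764) - 3895263)/(sqrt(-166) - 3040786) = (-3145243 - 3895263)/(I*sqrt(166) - 3040786) = -7040506/(-3040786 + I*sqrt(166))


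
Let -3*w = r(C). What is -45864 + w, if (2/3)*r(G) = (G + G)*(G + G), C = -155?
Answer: -93914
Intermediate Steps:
r(G) = 6*G² (r(G) = 3*((G + G)*(G + G))/2 = 3*((2*G)*(2*G))/2 = 3*(4*G²)/2 = 6*G²)
w = -48050 (w = -2*(-155)² = -2*24025 = -⅓*144150 = -48050)
-45864 + w = -45864 - 48050 = -93914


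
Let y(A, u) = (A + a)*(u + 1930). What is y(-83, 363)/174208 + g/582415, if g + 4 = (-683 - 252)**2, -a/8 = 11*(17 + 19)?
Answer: -4189341369377/101461352320 ≈ -41.290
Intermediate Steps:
a = -3168 (a = -88*(17 + 19) = -88*36 = -8*396 = -3168)
g = 874221 (g = -4 + (-683 - 252)**2 = -4 + (-935)**2 = -4 + 874225 = 874221)
y(A, u) = (-3168 + A)*(1930 + u) (y(A, u) = (A - 3168)*(u + 1930) = (-3168 + A)*(1930 + u))
y(-83, 363)/174208 + g/582415 = (-6114240 - 3168*363 + 1930*(-83) - 83*363)/174208 + 874221/582415 = (-6114240 - 1149984 - 160190 - 30129)*(1/174208) + 874221*(1/582415) = -7454543*1/174208 + 874221/582415 = -7454543/174208 + 874221/582415 = -4189341369377/101461352320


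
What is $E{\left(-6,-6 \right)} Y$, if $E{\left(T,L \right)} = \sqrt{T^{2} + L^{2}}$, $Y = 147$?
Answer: $882 \sqrt{2} \approx 1247.3$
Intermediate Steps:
$E{\left(T,L \right)} = \sqrt{L^{2} + T^{2}}$
$E{\left(-6,-6 \right)} Y = \sqrt{\left(-6\right)^{2} + \left(-6\right)^{2}} \cdot 147 = \sqrt{36 + 36} \cdot 147 = \sqrt{72} \cdot 147 = 6 \sqrt{2} \cdot 147 = 882 \sqrt{2}$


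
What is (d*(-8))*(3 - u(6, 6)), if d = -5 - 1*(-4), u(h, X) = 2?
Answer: 8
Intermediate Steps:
d = -1 (d = -5 + 4 = -1)
(d*(-8))*(3 - u(6, 6)) = (-1*(-8))*(3 - 1*2) = 8*(3 - 2) = 8*1 = 8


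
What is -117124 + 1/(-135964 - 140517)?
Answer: -32382560645/276481 ≈ -1.1712e+5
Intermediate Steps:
-117124 + 1/(-135964 - 140517) = -117124 + 1/(-276481) = -117124 - 1/276481 = -32382560645/276481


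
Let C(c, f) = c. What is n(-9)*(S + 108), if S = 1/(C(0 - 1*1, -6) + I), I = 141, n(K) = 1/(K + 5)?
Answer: -15121/560 ≈ -27.002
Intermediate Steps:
n(K) = 1/(5 + K)
S = 1/140 (S = 1/((0 - 1*1) + 141) = 1/((0 - 1) + 141) = 1/(-1 + 141) = 1/140 ≈ 0.0071429)
n(-9)*(S + 108) = (1/140 + 108)/(5 - 9) = (15121/140)/(-4) = -¼*15121/140 = -15121/560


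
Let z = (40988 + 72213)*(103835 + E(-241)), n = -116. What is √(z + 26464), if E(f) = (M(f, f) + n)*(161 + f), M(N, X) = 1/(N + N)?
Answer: 7*√15177841147011/241 ≈ 1.1316e+5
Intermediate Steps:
M(N, X) = 1/(2*N)
E(f) = (-116 + 1/(2*f))*(161 + f) (E(f) = (1/(2*f) - 116)*(161 + f) = (-116 + 1/(2*f))*(161 + f))
z = 3085944726755/241 (z = (40988 + 72213)*(103835 + (½)*(161 - 1*(-241)*(37351 + 232*(-241)))/(-241)) = 113201*(103835 + (½)*(-1/241)*(161 - 1*(-241)*(37351 - 55912))) = 113201*(103835 + (½)*(-1/241)*(161 - 1*(-241)*(-18561))) = 113201*(103835 + (½)*(-1/241)*(161 - 4473201)) = 113201*(103835 + (½)*(-1/241)*(-4473040)) = 113201*(103835 + 2236520/241) = 113201*(27260755/241) = 3085944726755/241 ≈ 1.2805e+10)
√(z + 26464) = √(3085944726755/241 + 26464) = √(3085951104579/241) = 7*√15177841147011/241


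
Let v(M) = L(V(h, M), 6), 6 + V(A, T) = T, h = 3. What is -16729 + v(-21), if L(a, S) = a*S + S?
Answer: -16885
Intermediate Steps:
V(A, T) = -6 + T
L(a, S) = S + S*a (L(a, S) = S*a + S = S + S*a)
v(M) = -30 + 6*M (v(M) = 6*(1 + (-6 + M)) = 6*(-5 + M) = -30 + 6*M)
-16729 + v(-21) = -16729 + (-30 + 6*(-21)) = -16729 + (-30 - 126) = -16729 - 156 = -16885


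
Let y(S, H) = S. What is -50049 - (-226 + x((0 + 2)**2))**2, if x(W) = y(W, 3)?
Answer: -99333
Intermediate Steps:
x(W) = W
-50049 - (-226 + x((0 + 2)**2))**2 = -50049 - (-226 + (0 + 2)**2)**2 = -50049 - (-226 + 2**2)**2 = -50049 - (-226 + 4)**2 = -50049 - 1*(-222)**2 = -50049 - 1*49284 = -50049 - 49284 = -99333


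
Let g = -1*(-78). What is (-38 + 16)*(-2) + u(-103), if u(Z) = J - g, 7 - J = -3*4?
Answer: -15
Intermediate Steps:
J = 19 (J = 7 - (-3)*4 = 7 - 1*(-12) = 7 + 12 = 19)
g = 78
u(Z) = -59 (u(Z) = 19 - 1*78 = 19 - 78 = -59)
(-38 + 16)*(-2) + u(-103) = (-38 + 16)*(-2) - 59 = -22*(-2) - 59 = 44 - 59 = -15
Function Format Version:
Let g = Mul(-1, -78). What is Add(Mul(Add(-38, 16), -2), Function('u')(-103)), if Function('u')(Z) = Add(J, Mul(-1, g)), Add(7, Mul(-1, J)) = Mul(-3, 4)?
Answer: -15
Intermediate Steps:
J = 19 (J = Add(7, Mul(-1, Mul(-3, 4))) = Add(7, Mul(-1, -12)) = Add(7, 12) = 19)
g = 78
Function('u')(Z) = -59 (Function('u')(Z) = Add(19, Mul(-1, 78)) = Add(19, -78) = -59)
Add(Mul(Add(-38, 16), -2), Function('u')(-103)) = Add(Mul(Add(-38, 16), -2), -59) = Add(Mul(-22, -2), -59) = Add(44, -59) = -15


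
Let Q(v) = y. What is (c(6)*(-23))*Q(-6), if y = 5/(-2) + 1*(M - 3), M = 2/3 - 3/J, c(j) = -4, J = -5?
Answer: -5842/15 ≈ -389.47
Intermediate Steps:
M = 19/15 (M = 2/3 - 3/(-5) = 2*(⅓) - 3*(-⅕) = ⅔ + ⅗ = 19/15 ≈ 1.2667)
y = -127/30 (y = 5/(-2) + 1*(19/15 - 3) = 5*(-½) + 1*(-26/15) = -5/2 - 26/15 = -127/30 ≈ -4.2333)
Q(v) = -127/30
(c(6)*(-23))*Q(-6) = -4*(-23)*(-127/30) = 92*(-127/30) = -5842/15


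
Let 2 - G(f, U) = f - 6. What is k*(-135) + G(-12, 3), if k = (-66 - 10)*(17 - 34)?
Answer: -174400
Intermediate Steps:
k = 1292 (k = -76*(-17) = 1292)
G(f, U) = 8 - f (G(f, U) = 2 - (f - 6) = 2 - (-6 + f) = 2 + (6 - f) = 8 - f)
k*(-135) + G(-12, 3) = 1292*(-135) + (8 - 1*(-12)) = -174420 + (8 + 12) = -174420 + 20 = -174400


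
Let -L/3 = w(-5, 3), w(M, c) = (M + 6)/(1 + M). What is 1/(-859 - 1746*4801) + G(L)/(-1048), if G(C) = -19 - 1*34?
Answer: 662849017/13106922040 ≈ 0.050572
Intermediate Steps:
w(M, c) = (6 + M)/(1 + M)
L = 3/4 (L = -3*(6 - 5)/(1 - 5) = -3/(-4) = -(-3)/4 = -3*(-1/4) = 3/4 ≈ 0.75000)
G(C) = -53 (G(C) = -19 - 34 = -53)
1/(-859 - 1746*4801) + G(L)/(-1048) = 1/(-859 - 1746*4801) - 53/(-1048) = (1/4801)/(-2605) - 53*(-1/1048) = -1/2605*1/4801 + 53/1048 = -1/12506605 + 53/1048 = 662849017/13106922040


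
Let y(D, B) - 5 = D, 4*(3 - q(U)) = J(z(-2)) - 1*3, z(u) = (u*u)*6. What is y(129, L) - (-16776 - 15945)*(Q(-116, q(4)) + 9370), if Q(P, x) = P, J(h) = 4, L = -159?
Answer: 302800268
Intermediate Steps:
z(u) = 6*u**2 (z(u) = u**2*6 = 6*u**2)
q(U) = 11/4 (q(U) = 3 - (4 - 1*3)/4 = 3 - (4 - 3)/4 = 3 - 1/4*1 = 3 - 1/4 = 11/4)
y(D, B) = 5 + D
y(129, L) - (-16776 - 15945)*(Q(-116, q(4)) + 9370) = (5 + 129) - (-16776 - 15945)*(-116 + 9370) = 134 - (-32721)*9254 = 134 - 1*(-302800134) = 134 + 302800134 = 302800268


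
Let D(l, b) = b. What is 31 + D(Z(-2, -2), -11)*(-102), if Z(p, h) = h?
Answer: 1153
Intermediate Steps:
31 + D(Z(-2, -2), -11)*(-102) = 31 - 11*(-102) = 31 + 1122 = 1153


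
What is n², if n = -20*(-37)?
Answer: 547600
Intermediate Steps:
n = 740
n² = 740² = 547600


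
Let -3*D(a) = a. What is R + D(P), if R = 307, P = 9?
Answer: 304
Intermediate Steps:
D(a) = -a/3
R + D(P) = 307 - ⅓*9 = 307 - 3 = 304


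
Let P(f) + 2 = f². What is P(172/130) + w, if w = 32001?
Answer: 135203171/4225 ≈ 32001.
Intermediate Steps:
P(f) = -2 + f²
P(172/130) + w = (-2 + (172/130)²) + 32001 = (-2 + (172*(1/130))²) + 32001 = (-2 + (86/65)²) + 32001 = (-2 + 7396/4225) + 32001 = -1054/4225 + 32001 = 135203171/4225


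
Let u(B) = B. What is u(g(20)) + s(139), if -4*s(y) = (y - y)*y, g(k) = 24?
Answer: 24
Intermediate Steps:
s(y) = 0 (s(y) = -(y - y)*y/4 = -0*y = -1/4*0 = 0)
u(g(20)) + s(139) = 24 + 0 = 24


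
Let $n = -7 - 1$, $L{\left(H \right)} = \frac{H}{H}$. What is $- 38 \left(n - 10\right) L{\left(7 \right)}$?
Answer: $684$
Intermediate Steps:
$L{\left(H \right)} = 1$
$n = -8$
$- 38 \left(n - 10\right) L{\left(7 \right)} = - 38 \left(-8 - 10\right) 1 = \left(-38\right) \left(-18\right) 1 = 684 \cdot 1 = 684$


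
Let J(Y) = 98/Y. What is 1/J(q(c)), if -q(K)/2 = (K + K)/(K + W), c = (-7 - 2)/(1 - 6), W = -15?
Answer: 3/539 ≈ 0.0055659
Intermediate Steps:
c = 9/5 (c = -9/(-5) = -9*(-⅕) = 9/5 ≈ 1.8000)
q(K) = -4*K/(-15 + K) (q(K) = -2*(K + K)/(K - 15) = -2*2*K/(-15 + K) = -4*K/(-15 + K))
1/J(q(c)) = 1/(98/((-4*9/5/(-15 + 9/5)))) = 1/(98/((-4*9/5/(-66/5)))) = 1/(98/((-4*9/5*(-5/66)))) = 1/(98/(6/11)) = 1/(98*(11/6)) = 1/(539/3) = 3/539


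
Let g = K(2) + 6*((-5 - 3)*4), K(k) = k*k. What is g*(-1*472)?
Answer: 88736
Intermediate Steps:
K(k) = k**2
g = -188 (g = 2**2 + 6*((-5 - 3)*4) = 4 + 6*(-8*4) = 4 + 6*(-32) = 4 - 192 = -188)
g*(-1*472) = -(-188)*472 = -188*(-472) = 88736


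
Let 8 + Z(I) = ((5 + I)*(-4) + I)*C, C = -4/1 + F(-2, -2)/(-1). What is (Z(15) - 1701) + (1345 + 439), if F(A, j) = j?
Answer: 205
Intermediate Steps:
C = -2 (C = -4/1 - 2/(-1) = -4*1 - 2*(-1) = -4 + 2 = -2)
Z(I) = 32 + 6*I (Z(I) = -8 + ((5 + I)*(-4) + I)*(-2) = -8 + ((-20 - 4*I) + I)*(-2) = -8 + (-20 - 3*I)*(-2) = -8 + (40 + 6*I) = 32 + 6*I)
(Z(15) - 1701) + (1345 + 439) = ((32 + 6*15) - 1701) + (1345 + 439) = ((32 + 90) - 1701) + 1784 = (122 - 1701) + 1784 = -1579 + 1784 = 205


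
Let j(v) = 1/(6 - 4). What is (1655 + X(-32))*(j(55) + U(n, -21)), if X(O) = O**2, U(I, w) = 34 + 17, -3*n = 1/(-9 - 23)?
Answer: 275937/2 ≈ 1.3797e+5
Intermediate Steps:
n = 1/96 (n = -1/(3*(-9 - 23)) = -1/3/(-32) = -1/3*(-1/32) = 1/96 ≈ 0.010417)
U(I, w) = 51
j(v) = 1/2
(1655 + X(-32))*(j(55) + U(n, -21)) = (1655 + (-32)**2)*(1/2 + 51) = (1655 + 1024)*(103/2) = 2679*(103/2) = 275937/2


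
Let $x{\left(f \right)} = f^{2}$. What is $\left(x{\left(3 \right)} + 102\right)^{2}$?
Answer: $12321$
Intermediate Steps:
$\left(x{\left(3 \right)} + 102\right)^{2} = \left(3^{2} + 102\right)^{2} = \left(9 + 102\right)^{2} = 111^{2} = 12321$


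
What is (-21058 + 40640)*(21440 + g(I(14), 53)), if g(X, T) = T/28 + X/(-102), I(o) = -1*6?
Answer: 99930558879/238 ≈ 4.1988e+8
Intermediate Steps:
I(o) = -6
g(X, T) = -X/102 + T/28 (g(X, T) = T*(1/28) + X*(-1/102) = T/28 - X/102 = -X/102 + T/28)
(-21058 + 40640)*(21440 + g(I(14), 53)) = (-21058 + 40640)*(21440 + (-1/102*(-6) + (1/28)*53)) = 19582*(21440 + (1/17 + 53/28)) = 19582*(21440 + 929/476) = 19582*(10206369/476) = 99930558879/238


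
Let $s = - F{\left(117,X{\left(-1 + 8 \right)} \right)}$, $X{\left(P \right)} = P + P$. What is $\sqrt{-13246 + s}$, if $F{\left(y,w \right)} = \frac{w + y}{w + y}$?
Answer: $i \sqrt{13247} \approx 115.1 i$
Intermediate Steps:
$X{\left(P \right)} = 2 P$
$F{\left(y,w \right)} = 1$
$s = -1$ ($s = \left(-1\right) 1 = -1$)
$\sqrt{-13246 + s} = \sqrt{-13246 - 1} = \sqrt{-13247} = i \sqrt{13247}$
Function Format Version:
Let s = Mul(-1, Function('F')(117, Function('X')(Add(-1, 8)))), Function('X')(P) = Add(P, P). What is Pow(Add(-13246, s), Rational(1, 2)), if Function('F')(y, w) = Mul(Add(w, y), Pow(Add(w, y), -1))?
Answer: Mul(I, Pow(13247, Rational(1, 2))) ≈ Mul(115.10, I)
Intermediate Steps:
Function('X')(P) = Mul(2, P)
Function('F')(y, w) = 1
s = -1 (s = Mul(-1, 1) = -1)
Pow(Add(-13246, s), Rational(1, 2)) = Pow(Add(-13246, -1), Rational(1, 2)) = Pow(-13247, Rational(1, 2)) = Mul(I, Pow(13247, Rational(1, 2)))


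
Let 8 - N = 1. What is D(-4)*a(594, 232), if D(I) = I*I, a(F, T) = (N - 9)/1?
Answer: -32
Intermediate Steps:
N = 7 (N = 8 - 1*1 = 8 - 1 = 7)
a(F, T) = -2 (a(F, T) = (7 - 9)/1 = -2*1 = -2)
D(I) = I²
D(-4)*a(594, 232) = (-4)²*(-2) = 16*(-2) = -32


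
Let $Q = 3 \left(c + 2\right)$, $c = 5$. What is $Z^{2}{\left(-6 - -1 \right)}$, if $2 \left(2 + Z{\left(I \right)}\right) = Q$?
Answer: $\frac{289}{4} \approx 72.25$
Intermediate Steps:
$Q = 21$ ($Q = 3 \left(5 + 2\right) = 3 \cdot 7 = 21$)
$Z{\left(I \right)} = \frac{17}{2}$ ($Z{\left(I \right)} = -2 + \frac{1}{2} \cdot 21 = -2 + \frac{21}{2} = \frac{17}{2}$)
$Z^{2}{\left(-6 - -1 \right)} = \left(\frac{17}{2}\right)^{2} = \frac{289}{4}$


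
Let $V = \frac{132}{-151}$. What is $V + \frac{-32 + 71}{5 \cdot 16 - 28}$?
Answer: $- \frac{75}{604} \approx -0.12417$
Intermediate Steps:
$V = - \frac{132}{151}$ ($V = 132 \left(- \frac{1}{151}\right) = - \frac{132}{151} \approx -0.87417$)
$V + \frac{-32 + 71}{5 \cdot 16 - 28} = - \frac{132}{151} + \frac{-32 + 71}{5 \cdot 16 - 28} = - \frac{132}{151} + \frac{39}{80 - 28} = - \frac{132}{151} + \frac{39}{52} = - \frac{132}{151} + 39 \cdot \frac{1}{52} = - \frac{132}{151} + \frac{3}{4} = - \frac{75}{604}$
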